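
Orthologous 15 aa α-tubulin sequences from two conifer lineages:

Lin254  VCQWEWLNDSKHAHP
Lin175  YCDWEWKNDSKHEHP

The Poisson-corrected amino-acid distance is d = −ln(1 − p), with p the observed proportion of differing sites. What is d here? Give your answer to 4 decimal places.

Mismatches occur at site 1 (V↔Y), site 3 (Q↔D), site 7 (L↔K), site 13 (A↔E).
p = 4/15 = 0.266667.
d = −ln(1 − 0.266667) = −ln(0.733333) = 0.3102.

0.3102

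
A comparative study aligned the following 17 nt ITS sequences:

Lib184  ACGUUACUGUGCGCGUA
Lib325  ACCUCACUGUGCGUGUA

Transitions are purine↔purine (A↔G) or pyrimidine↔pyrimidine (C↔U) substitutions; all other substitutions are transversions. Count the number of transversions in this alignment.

The sequences differ at positions 3 (G/C, transversion), 5 (U/C, transition), 14 (C/U, transition).
Of the 3 differences, 2 transitions and 1 transversion, so the answer is 1.

1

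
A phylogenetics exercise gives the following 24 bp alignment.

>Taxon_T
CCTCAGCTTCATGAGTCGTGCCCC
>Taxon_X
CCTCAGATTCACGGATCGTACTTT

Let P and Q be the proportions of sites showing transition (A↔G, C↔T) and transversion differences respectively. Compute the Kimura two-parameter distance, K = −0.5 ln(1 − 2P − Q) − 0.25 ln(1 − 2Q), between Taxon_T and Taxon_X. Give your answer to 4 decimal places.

0.5122

Differing sites — 7:C/A (Tv); 12:T/C (Ti); 14:A/G (Ti); 15:G/A (Ti); 20:G/A (Ti); 22:C/T (Ti); 23:C/T (Ti); 24:C/T (Ti).
Of the 8 differences, 7 transitions and 1 transversion over 24 sites: P = 7/24 = 0.291667, Q = 1/24 = 0.041667.
d = −0.5·ln(0.374999) − 0.25·ln(0.916666) = −0.5·(-0.980832) − 0.25·(-0.087012) = 0.5122.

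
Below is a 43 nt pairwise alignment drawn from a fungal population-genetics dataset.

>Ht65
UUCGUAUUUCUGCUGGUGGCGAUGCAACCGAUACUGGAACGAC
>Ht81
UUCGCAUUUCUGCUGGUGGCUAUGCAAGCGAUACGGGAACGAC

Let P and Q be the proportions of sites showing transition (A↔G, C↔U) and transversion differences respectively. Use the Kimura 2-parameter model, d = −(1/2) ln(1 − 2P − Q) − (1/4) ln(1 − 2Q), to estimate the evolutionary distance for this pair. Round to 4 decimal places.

Differing sites — 5:U/C (Ti); 21:G/U (Tv); 28:C/G (Tv); 35:U/G (Tv).
Of the 4 differences, 1 transition and 3 transversions over 43 sites: P = 1/43 = 0.023256, Q = 3/43 = 0.069767.
d = −0.5·ln(0.883721) − 0.25·ln(0.860466) = −0.5·(-0.123614) − 0.25·(-0.150281) = 0.0994.

0.0994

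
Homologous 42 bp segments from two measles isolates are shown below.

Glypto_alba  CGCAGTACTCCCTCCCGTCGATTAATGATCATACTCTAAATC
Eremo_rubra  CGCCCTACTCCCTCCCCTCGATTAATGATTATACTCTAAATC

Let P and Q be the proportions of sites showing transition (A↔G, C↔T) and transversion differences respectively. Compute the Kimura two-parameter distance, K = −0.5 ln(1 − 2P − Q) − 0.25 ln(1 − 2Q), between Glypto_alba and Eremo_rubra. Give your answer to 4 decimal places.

The sequences differ at positions 4 (A/C, transversion), 5 (G/C, transversion), 17 (G/C, transversion), 30 (C/T, transition).
Of the 4 differences, 1 transition and 3 transversions over 42 sites: P = 1/42 = 0.023810, Q = 3/42 = 0.071429.
d = −0.5·ln(0.880951) − 0.25·ln(0.857142) = −0.5·(-0.126753) − 0.25·(-0.154152) = 0.1019.

0.1019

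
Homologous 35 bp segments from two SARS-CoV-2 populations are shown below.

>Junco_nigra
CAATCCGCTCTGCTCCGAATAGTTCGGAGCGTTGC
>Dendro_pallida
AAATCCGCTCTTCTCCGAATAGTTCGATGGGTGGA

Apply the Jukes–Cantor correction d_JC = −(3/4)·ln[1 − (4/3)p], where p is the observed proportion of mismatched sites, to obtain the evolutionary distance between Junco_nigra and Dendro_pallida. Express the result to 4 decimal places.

The sequences differ at positions 1 (C/A), 12 (G/T), 27 (G/A), 28 (A/T), 30 (C/G), 33 (T/G), 35 (C/A).
p = 7/35 = 0.200000.
d = −0.75 · ln(1 − (4/3)·0.200000) = −0.75 · ln(0.733333) = −0.75 · (-0.310155) = 0.2326.

0.2326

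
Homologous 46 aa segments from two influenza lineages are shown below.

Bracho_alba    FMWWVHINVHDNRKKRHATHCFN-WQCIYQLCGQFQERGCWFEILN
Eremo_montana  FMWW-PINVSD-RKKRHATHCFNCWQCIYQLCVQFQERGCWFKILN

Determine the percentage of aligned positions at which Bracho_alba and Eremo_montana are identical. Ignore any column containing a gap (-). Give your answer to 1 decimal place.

90.7%

Excluding the 3 gap columns leaves 43 comparable sites.
Differing sites — 6:H/P; 10:H/S; 33:G/V; 43:E/K.
39 of the 43 comparable sites match, so the percent identity is 39/43 × 100 = 90.7%.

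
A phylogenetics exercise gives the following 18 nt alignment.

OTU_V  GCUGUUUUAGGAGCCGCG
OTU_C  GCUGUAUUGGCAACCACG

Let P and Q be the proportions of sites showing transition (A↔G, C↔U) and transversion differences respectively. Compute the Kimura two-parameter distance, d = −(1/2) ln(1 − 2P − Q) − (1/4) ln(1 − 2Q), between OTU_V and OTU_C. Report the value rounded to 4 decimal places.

Mismatches occur at site 6 (U/A, transversion), site 9 (A/G, transition), site 11 (G/C, transversion), site 13 (G/A, transition), site 16 (G/A, transition).
Of the 5 differences, 3 transitions and 2 transversions over 18 sites: P = 3/18 = 0.166667, Q = 2/18 = 0.111111.
d = −0.5·ln(0.555555) − 0.25·ln(0.777778) = −0.5·(-0.587788) − 0.25·(-0.251314) = 0.3567.

0.3567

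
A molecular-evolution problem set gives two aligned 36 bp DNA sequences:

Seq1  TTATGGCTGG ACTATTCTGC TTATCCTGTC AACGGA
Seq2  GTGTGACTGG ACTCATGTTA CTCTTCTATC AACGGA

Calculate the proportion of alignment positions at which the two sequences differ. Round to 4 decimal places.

0.3333

The sequences differ at positions 1 (T/G), 3 (A/G), 6 (G/A), 14 (A/C), 15 (T/A), 17 (C/G), 19 (G/T), 20 (C/A), 21 (T/C), 23 (A/C), 25 (C/T), 28 (G/A).
There are 12 differences over 36 sites, so p = 12/36 = 0.3333.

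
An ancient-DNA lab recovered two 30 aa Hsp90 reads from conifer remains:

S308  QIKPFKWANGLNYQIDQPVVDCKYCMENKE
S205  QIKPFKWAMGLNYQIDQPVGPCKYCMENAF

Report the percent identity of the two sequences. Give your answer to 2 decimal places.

83.33%

Differing sites — 9:N/M; 20:V/G; 21:D/P; 29:K/A; 30:E/F.
25 of the 30 sites match, so the percent identity is 25/30 × 100 = 83.33%.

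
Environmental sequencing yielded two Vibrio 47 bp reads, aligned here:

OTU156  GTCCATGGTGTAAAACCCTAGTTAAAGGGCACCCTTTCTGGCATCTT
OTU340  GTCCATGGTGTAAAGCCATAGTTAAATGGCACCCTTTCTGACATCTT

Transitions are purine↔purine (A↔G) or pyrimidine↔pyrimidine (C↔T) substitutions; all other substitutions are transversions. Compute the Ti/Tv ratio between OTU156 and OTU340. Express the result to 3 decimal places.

The sequences differ at positions 15 (A/G, transition), 18 (C/A, transversion), 27 (G/T, transversion), 41 (G/A, transition).
Of the 4 differences, 2 transitions and 2 transversions, so Ti/Tv = 2/2 = 1.000.

1.000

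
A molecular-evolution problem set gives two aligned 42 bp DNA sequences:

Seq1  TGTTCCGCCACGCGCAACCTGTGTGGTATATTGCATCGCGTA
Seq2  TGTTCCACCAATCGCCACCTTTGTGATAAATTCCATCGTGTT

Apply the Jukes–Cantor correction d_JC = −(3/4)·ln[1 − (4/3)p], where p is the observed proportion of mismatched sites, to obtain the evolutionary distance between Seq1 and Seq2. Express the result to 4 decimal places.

Mismatches occur at site 7 (G/A), site 11 (C/A), site 12 (G/T), site 16 (A/C), site 21 (G/T), site 26 (G/A), site 29 (T/A), site 33 (G/C), site 39 (C/T), site 42 (A/T).
p = 10/42 = 0.238095.
d = −0.75 · ln(1 − (4/3)·0.238095) = −0.75 · ln(0.682540) = −0.75 · (-0.381934) = 0.2865.

0.2865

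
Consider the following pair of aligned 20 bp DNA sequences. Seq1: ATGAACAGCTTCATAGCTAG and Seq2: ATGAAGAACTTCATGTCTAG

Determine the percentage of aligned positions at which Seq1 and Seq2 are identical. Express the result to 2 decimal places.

Differing sites — 6:C/G; 8:G/A; 15:A/G; 16:G/T.
16 of the 20 sites match, so the percent identity is 16/20 × 100 = 80.00%.

80.00%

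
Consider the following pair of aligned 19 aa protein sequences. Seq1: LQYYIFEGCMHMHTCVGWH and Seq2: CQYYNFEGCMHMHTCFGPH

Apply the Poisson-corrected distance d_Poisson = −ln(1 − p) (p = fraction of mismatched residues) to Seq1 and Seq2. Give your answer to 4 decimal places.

0.2364

Differing sites — 1:L/C; 5:I/N; 16:V/F; 18:W/P.
p = 4/19 = 0.210526.
d = −ln(1 − 0.210526) = −ln(0.789474) = 0.2364.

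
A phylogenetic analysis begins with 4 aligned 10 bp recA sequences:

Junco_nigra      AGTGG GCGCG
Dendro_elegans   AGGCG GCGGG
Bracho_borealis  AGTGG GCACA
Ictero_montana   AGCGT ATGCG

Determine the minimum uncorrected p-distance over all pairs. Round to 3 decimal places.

Pairwise Hamming distances:
  Junco_nigra vs Dendro_elegans: 3
  Junco_nigra vs Bracho_borealis: 2
  Junco_nigra vs Ictero_montana: 4
  Dendro_elegans vs Bracho_borealis: 5
  Dendro_elegans vs Ictero_montana: 6
  Bracho_borealis vs Ictero_montana: 6
The smallest is 2 mismatches, between Junco_nigra and Bracho_borealis; p = 2/10 = 0.200.

0.200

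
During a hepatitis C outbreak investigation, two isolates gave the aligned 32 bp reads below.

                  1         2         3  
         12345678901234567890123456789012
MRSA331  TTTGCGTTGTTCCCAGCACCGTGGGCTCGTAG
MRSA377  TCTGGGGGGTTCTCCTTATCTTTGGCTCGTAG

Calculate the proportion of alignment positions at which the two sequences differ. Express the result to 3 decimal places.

The sequences differ at positions 2 (T/C), 5 (C/G), 7 (T/G), 8 (T/G), 13 (C/T), 15 (A/C), 16 (G/T), 17 (C/T), 19 (C/T), 21 (G/T), 23 (G/T).
There are 11 differences over 32 sites, so p = 11/32 = 0.344.

0.344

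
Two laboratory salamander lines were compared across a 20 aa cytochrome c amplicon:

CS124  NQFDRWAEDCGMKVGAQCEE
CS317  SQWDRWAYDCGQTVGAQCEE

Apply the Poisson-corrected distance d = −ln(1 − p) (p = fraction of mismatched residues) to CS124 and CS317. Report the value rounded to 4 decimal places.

Mismatches occur at site 1 (N→S), site 3 (F→W), site 8 (E→Y), site 12 (M→Q), site 13 (K→T).
p = 5/20 = 0.250000.
d = −ln(1 − 0.250000) = −ln(0.750000) = 0.2877.

0.2877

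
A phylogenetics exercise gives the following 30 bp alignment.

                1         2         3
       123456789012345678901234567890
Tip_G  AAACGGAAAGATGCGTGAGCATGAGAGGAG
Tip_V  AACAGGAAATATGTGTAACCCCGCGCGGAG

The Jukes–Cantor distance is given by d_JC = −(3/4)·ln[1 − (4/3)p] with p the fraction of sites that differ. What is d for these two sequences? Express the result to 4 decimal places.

0.4408

Mismatches occur at site 3 (A/C), site 4 (C/A), site 10 (G/T), site 14 (C/T), site 17 (G/A), site 19 (G/C), site 21 (A/C), site 22 (T/C), site 24 (A/C), site 26 (A/C).
p = 10/30 = 0.333333.
d = −0.75 · ln(1 − (4/3)·0.333333) = −0.75 · ln(0.555556) = −0.75 · (-0.587786) = 0.4408.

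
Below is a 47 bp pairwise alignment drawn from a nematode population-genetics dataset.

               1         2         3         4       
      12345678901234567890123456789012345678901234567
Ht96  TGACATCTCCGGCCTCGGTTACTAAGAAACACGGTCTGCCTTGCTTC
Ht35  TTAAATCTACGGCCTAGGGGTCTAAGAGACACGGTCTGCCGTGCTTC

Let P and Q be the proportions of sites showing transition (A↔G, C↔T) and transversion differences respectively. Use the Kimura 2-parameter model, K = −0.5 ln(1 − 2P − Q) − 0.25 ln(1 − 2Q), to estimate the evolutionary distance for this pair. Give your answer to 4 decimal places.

0.2237

Mismatches occur at site 2 (G→T, transversion), site 4 (C→A, transversion), site 9 (C→A, transversion), site 16 (C→A, transversion), site 19 (T→G, transversion), site 20 (T→G, transversion), site 21 (A→T, transversion), site 28 (A→G, transition), site 41 (T→G, transversion).
Of the 9 differences, 1 transition and 8 transversions over 47 sites: P = 1/47 = 0.021277, Q = 8/47 = 0.170213.
d = −0.5·ln(0.787233) − 0.25·ln(0.659574) = −0.5·(-0.239231) − 0.25·(-0.416161) = 0.2237.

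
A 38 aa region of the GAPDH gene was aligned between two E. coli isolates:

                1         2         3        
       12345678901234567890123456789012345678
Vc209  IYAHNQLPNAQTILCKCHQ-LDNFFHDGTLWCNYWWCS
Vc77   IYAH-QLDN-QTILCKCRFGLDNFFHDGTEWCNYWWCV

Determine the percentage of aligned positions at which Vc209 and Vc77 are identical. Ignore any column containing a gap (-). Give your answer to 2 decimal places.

Excluding the 3 gap columns leaves 35 comparable sites.
Mismatches occur at site 8 (P→D), site 18 (H→R), site 19 (Q→F), site 30 (L→E), site 38 (S→V).
30 of the 35 comparable sites match, so the percent identity is 30/35 × 100 = 85.71%.

85.71%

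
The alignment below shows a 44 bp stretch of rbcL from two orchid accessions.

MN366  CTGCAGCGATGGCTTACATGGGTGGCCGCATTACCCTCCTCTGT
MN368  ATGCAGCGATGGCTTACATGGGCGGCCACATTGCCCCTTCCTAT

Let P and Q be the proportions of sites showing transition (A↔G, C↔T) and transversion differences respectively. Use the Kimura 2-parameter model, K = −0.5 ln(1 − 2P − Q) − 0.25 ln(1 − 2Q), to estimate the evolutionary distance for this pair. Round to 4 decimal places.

0.2558

The sequences differ at positions 1 (C/A, transversion), 23 (T/C, transition), 28 (G/A, transition), 33 (A/G, transition), 37 (T/C, transition), 38 (C/T, transition), 39 (C/T, transition), 40 (T/C, transition), 43 (G/A, transition).
Of the 9 differences, 8 transitions and 1 transversion over 44 sites: P = 8/44 = 0.181818, Q = 1/44 = 0.022727.
d = −0.5·ln(0.613637) − 0.25·ln(0.954546) = −0.5·(-0.488352) − 0.25·(-0.046519) = 0.2558.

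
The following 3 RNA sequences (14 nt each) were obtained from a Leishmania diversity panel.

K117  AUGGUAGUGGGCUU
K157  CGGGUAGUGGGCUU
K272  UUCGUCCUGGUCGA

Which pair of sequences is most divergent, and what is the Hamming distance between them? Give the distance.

8

Pairwise Hamming distances:
  K117 vs K157: 2
  K117 vs K272: 7
  K157 vs K272: 8
The largest is 8, between K157 and K272.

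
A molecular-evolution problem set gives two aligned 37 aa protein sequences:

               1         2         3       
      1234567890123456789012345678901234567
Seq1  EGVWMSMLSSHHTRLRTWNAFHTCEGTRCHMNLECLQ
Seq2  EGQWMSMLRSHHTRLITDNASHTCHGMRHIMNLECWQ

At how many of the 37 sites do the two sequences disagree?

10

Differing sites — 3:V/Q; 9:S/R; 16:R/I; 18:W/D; 21:F/S; 25:E/H; 27:T/M; 29:C/H; 30:H/I; 36:L/W.
That gives 10 mismatches out of 37 aligned sites, so the Hamming distance is 10.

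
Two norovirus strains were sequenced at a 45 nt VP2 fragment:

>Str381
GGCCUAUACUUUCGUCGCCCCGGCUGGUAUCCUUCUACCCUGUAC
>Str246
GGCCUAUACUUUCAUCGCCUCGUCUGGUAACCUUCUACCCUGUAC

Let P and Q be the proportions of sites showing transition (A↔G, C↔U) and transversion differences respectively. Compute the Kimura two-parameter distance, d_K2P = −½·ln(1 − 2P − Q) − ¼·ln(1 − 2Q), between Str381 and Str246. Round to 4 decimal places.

The sequences differ at positions 14 (G/A, transition), 20 (C/U, transition), 23 (G/U, transversion), 30 (U/A, transversion).
Of the 4 differences, 2 transitions and 2 transversions over 45 sites: P = 2/45 = 0.044444, Q = 2/45 = 0.044444.
d = −0.5·ln(0.866668) − 0.25·ln(0.911112) = −0.5·(-0.143099) − 0.25·(-0.093089) = 0.0948.

0.0948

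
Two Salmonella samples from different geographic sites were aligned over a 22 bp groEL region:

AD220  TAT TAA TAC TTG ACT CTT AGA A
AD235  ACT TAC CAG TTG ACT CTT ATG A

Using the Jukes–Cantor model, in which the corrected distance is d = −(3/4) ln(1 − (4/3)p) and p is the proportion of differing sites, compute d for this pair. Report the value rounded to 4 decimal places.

The sequences differ at positions 1 (T/A), 2 (A/C), 6 (A/C), 7 (T/C), 9 (C/G), 20 (G/T), 21 (A/G).
p = 7/22 = 0.318182.
d = −0.75 · ln(1 − (4/3)·0.318182) = −0.75 · ln(0.575757) = −0.75 · (-0.552070) = 0.4141.

0.4141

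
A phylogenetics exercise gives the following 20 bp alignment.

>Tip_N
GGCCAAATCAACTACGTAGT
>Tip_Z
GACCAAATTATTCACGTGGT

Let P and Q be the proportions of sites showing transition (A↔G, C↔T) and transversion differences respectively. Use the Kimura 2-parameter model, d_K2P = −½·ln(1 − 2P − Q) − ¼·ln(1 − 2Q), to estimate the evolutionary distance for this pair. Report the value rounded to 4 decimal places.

0.4256

Differing sites — 2:G/A (Ti); 9:C/T (Ti); 11:A/T (Tv); 12:C/T (Ti); 13:T/C (Ti); 18:A/G (Ti).
Of the 6 differences, 5 transitions and 1 transversion over 20 sites: P = 5/20 = 0.250000, Q = 1/20 = 0.050000.
d = −0.5·ln(0.450000) − 0.25·ln(0.900000) = −0.5·(-0.798508) − 0.25·(-0.105361) = 0.4256.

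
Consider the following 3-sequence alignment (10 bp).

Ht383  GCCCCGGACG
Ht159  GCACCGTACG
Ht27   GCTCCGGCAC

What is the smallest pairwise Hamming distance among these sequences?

Pairwise Hamming distances:
  Ht383 vs Ht159: 2
  Ht383 vs Ht27: 4
  Ht159 vs Ht27: 5
The smallest is 2, between Ht383 and Ht159.

2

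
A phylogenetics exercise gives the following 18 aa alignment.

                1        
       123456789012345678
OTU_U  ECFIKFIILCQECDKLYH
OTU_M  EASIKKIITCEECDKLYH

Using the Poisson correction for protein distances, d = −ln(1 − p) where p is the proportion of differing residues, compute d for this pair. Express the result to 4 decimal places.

0.3254

The sequences differ at positions 2 (C/A), 3 (F/S), 6 (F/K), 9 (L/T), 11 (Q/E).
p = 5/18 = 0.277778.
d = −ln(1 − 0.277778) = −ln(0.722222) = 0.3254.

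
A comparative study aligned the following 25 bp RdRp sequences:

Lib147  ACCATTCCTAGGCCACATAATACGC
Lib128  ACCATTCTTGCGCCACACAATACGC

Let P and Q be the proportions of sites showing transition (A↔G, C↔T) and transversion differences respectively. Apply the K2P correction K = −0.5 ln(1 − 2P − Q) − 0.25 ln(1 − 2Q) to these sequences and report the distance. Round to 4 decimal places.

0.1851

The sequences differ at positions 8 (C/T, transition), 10 (A/G, transition), 11 (G/C, transversion), 18 (T/C, transition).
Of the 4 differences, 3 transitions and 1 transversion over 25 sites: P = 3/25 = 0.120000, Q = 1/25 = 0.040000.
d = −0.5·ln(0.720000) − 0.25·ln(0.920000) = −0.5·(-0.328504) − 0.25·(-0.083382) = 0.1851.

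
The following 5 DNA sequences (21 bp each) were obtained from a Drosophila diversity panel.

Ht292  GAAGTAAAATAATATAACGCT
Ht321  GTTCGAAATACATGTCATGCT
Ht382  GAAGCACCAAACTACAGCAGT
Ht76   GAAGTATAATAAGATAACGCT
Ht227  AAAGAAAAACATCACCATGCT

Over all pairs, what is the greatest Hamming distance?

16

Pairwise Hamming distances:
  Ht292 vs Ht321: 10
  Ht292 vs Ht382: 9
  Ht292 vs Ht76: 2
  Ht292 vs Ht227: 8
  Ht321 vs Ht382: 16
  Ht321 vs Ht76: 12
  Ht321 vs Ht227: 12
  Ht382 vs Ht76: 10
  Ht382 vs Ht227: 12
  Ht76 vs Ht227: 9
The largest is 16, between Ht321 and Ht382.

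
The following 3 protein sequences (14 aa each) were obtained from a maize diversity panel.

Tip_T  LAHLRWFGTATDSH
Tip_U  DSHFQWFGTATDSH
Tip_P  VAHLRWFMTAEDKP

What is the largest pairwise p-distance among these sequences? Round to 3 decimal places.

Pairwise Hamming distances:
  Tip_T vs Tip_U: 4
  Tip_T vs Tip_P: 5
  Tip_U vs Tip_P: 8
The largest is 8 mismatches, between Tip_U and Tip_P; p = 8/14 = 0.571.

0.571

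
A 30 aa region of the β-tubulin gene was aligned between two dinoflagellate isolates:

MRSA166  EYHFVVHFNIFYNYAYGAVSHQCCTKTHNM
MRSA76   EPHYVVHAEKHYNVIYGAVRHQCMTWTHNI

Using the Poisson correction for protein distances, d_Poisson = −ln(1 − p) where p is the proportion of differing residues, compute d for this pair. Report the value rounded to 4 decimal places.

Mismatches occur at site 2 (Y/P), site 4 (F/Y), site 8 (F/A), site 9 (N/E), site 10 (I/K), site 11 (F/H), site 14 (Y/V), site 15 (A/I), site 20 (S/R), site 24 (C/M), site 26 (K/W), site 30 (M/I).
p = 12/30 = 0.400000.
d = −ln(1 − 0.400000) = −ln(0.600000) = 0.5108.

0.5108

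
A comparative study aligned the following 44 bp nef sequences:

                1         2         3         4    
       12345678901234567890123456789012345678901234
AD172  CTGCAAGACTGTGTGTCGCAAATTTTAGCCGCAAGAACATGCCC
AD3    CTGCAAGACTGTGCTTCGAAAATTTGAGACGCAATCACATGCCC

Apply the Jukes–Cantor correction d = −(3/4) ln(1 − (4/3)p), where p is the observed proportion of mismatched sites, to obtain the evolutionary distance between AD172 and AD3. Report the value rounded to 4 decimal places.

Mismatches occur at site 14 (T→C), site 15 (G→T), site 19 (C→A), site 26 (T→G), site 29 (C→A), site 35 (G→T), site 36 (A→C).
p = 7/44 = 0.159091.
d = −0.75 · ln(1 − (4/3)·0.159091) = −0.75 · ln(0.787879) = −0.75 · (-0.238411) = 0.1788.

0.1788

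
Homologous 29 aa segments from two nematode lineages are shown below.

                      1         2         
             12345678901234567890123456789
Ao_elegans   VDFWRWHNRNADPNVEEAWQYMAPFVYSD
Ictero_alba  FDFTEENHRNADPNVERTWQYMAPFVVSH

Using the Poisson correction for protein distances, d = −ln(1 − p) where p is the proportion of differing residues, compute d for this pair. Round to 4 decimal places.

0.4229

The sequences differ at positions 1 (V/F), 4 (W/T), 5 (R/E), 6 (W/E), 7 (H/N), 8 (N/H), 17 (E/R), 18 (A/T), 27 (Y/V), 29 (D/H).
p = 10/29 = 0.344828.
d = −ln(1 − 0.344828) = −ln(0.655172) = 0.4229.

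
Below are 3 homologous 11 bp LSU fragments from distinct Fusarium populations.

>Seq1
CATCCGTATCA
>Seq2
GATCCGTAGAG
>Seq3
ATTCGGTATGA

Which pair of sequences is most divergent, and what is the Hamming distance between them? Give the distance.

6

Pairwise Hamming distances:
  Seq1 vs Seq2: 4
  Seq1 vs Seq3: 4
  Seq2 vs Seq3: 6
The largest is 6, between Seq2 and Seq3.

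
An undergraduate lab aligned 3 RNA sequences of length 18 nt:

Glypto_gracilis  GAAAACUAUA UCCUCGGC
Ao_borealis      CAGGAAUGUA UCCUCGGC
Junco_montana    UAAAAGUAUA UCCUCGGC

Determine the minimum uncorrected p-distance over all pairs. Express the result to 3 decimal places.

Pairwise Hamming distances:
  Glypto_gracilis vs Ao_borealis: 5
  Glypto_gracilis vs Junco_montana: 2
  Ao_borealis vs Junco_montana: 5
The smallest is 2 mismatches, between Glypto_gracilis and Junco_montana; p = 2/18 = 0.111.

0.111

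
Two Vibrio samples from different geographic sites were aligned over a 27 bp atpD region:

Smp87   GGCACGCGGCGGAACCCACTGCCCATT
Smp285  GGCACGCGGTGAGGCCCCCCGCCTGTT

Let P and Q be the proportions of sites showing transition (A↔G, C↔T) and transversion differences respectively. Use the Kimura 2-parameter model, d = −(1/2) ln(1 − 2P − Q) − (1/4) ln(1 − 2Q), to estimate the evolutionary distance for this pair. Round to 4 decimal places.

Differing sites — 10:C/T (Ti); 12:G/A (Ti); 13:A/G (Ti); 14:A/G (Ti); 18:A/C (Tv); 20:T/C (Ti); 24:C/T (Ti); 25:A/G (Ti).
Of the 8 differences, 7 transitions and 1 transversion over 27 sites: P = 7/27 = 0.259259, Q = 1/27 = 0.037037.
d = −0.5·ln(0.444445) − 0.25·ln(0.925926) = −0.5·(-0.810929) − 0.25·(-0.076961) = 0.4247.

0.4247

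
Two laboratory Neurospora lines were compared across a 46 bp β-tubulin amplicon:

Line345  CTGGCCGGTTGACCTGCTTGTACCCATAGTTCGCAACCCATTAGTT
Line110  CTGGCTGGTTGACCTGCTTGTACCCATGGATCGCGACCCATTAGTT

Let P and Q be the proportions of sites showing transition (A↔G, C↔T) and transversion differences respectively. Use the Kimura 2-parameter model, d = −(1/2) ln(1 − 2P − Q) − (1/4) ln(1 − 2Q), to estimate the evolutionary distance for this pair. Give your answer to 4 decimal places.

Differing sites — 6:C/T (Ti); 28:A/G (Ti); 30:T/A (Tv); 35:A/G (Ti).
Of the 4 differences, 3 transitions and 1 transversion over 46 sites: P = 3/46 = 0.065217, Q = 1/46 = 0.021739.
d = −0.5·ln(0.847827) − 0.25·ln(0.956522) = −0.5·(-0.165079) − 0.25·(-0.044451) = 0.0937.

0.0937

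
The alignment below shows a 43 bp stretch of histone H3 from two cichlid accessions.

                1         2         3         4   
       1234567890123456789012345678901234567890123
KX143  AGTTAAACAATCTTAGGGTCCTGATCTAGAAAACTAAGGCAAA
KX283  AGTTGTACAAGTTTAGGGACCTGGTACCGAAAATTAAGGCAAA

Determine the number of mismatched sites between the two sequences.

Differing sites — 5:A/G; 6:A/T; 11:T/G; 12:C/T; 19:T/A; 24:A/G; 26:C/A; 27:T/C; 28:A/C; 34:C/T.
That gives 10 mismatches out of 43 aligned sites, so the Hamming distance is 10.

10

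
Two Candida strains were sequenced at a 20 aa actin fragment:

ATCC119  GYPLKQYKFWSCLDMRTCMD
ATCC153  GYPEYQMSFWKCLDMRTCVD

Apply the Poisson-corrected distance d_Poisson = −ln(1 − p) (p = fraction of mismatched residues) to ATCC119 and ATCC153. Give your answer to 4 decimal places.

0.3567

The sequences differ at positions 4 (L/E), 5 (K/Y), 7 (Y/M), 8 (K/S), 11 (S/K), 19 (M/V).
p = 6/20 = 0.300000.
d = −ln(1 − 0.300000) = −ln(0.700000) = 0.3567.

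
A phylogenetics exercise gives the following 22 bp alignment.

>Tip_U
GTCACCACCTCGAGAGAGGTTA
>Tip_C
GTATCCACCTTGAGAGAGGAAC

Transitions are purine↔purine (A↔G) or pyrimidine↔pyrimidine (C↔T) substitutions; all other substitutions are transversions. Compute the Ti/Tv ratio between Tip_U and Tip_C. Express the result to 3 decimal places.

0.200

The sequences differ at positions 3 (C/A, transversion), 4 (A/T, transversion), 11 (C/T, transition), 20 (T/A, transversion), 21 (T/A, transversion), 22 (A/C, transversion).
Of the 6 differences, 1 transition and 5 transversions, so Ti/Tv = 1/5 = 0.200.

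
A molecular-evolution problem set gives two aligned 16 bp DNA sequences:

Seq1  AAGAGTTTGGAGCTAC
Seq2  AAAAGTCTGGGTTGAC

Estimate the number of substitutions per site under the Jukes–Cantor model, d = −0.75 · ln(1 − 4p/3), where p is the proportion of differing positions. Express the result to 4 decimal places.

Differing sites — 3:G/A; 7:T/C; 11:A/G; 12:G/T; 13:C/T; 14:T/G.
p = 6/16 = 0.375000.
d = −0.75 · ln(1 − (4/3)·0.375000) = −0.75 · ln(0.500000) = −0.75 · (-0.693147) = 0.5199.

0.5199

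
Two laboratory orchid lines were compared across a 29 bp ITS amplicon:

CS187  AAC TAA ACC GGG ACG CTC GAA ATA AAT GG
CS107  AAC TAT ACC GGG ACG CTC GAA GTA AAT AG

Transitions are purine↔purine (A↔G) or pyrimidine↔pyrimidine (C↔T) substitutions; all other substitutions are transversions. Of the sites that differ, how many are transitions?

2

Mismatches occur at site 6 (A/T, transversion), site 22 (A/G, transition), site 28 (G/A, transition).
Of the 3 differences, 2 transitions and 1 transversion, so the answer is 2.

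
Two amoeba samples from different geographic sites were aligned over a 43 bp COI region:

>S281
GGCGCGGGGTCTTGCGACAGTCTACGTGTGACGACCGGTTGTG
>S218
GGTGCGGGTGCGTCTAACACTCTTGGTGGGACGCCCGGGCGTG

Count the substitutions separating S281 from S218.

The sequences differ at positions 3 (C/T), 9 (G/T), 10 (T/G), 12 (T/G), 14 (G/C), 15 (C/T), 16 (G/A), 20 (G/C), 24 (A/T), 25 (C/G), 29 (T/G), 34 (A/C), 39 (T/G), 40 (T/C).
That gives 14 mismatches out of 43 aligned sites, so the Hamming distance is 14.

14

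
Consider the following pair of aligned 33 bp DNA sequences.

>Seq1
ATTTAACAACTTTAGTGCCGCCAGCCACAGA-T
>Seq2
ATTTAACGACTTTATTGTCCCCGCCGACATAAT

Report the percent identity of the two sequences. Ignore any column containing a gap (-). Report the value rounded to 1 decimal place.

Excluding the 1 gap column leaves 32 comparable sites.
Mismatches occur at site 8 (A/G), site 15 (G/T), site 18 (C/T), site 20 (G/C), site 23 (A/G), site 24 (G/C), site 26 (C/G), site 30 (G/T).
24 of the 32 comparable sites match, so the percent identity is 24/32 × 100 = 75.0%.

75.0%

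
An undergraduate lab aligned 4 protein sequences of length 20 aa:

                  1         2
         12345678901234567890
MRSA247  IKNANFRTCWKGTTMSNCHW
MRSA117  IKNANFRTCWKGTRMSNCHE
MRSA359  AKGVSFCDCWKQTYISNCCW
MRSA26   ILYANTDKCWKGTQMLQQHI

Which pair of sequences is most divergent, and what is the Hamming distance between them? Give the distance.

Pairwise Hamming distances:
  MRSA247 vs MRSA117: 2
  MRSA247 vs MRSA359: 10
  MRSA247 vs MRSA26: 10
  MRSA117 vs MRSA359: 11
  MRSA117 vs MRSA26: 10
  MRSA359 vs MRSA26: 16
The largest is 16, between MRSA359 and MRSA26.

16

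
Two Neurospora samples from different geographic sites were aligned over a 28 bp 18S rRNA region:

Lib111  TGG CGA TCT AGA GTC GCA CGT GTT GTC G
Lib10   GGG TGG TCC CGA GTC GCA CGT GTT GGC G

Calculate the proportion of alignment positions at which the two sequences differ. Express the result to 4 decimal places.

Mismatches occur at site 1 (T/G), site 4 (C/T), site 6 (A/G), site 9 (T/C), site 10 (A/C), site 26 (T/G).
There are 6 differences over 28 sites, so p = 6/28 = 0.2143.

0.2143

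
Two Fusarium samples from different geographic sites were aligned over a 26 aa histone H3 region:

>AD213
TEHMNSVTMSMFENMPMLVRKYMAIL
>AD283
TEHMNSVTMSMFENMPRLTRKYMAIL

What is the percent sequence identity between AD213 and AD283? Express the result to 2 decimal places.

The sequences differ at positions 17 (M/R), 19 (V/T).
24 of the 26 sites match, so the percent identity is 24/26 × 100 = 92.31%.

92.31%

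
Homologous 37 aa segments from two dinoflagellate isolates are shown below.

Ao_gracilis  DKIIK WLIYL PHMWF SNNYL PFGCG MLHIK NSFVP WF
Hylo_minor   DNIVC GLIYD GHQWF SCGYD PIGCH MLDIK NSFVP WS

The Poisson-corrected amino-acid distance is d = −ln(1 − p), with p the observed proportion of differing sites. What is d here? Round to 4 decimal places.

0.4754

Differing sites — 2:K/N; 4:I/V; 5:K/C; 6:W/G; 10:L/D; 11:P/G; 13:M/Q; 17:N/C; 18:N/G; 20:L/D; 22:F/I; 25:G/H; 28:H/D; 37:F/S.
p = 14/37 = 0.378378.
d = −ln(1 − 0.378378) = −ln(0.621622) = 0.4754.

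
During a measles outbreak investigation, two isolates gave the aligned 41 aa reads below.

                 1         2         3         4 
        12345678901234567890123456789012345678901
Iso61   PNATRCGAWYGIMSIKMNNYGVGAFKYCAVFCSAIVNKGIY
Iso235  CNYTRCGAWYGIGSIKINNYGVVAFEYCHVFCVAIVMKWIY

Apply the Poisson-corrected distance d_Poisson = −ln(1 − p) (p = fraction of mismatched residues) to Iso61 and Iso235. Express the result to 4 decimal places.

0.2796

Mismatches occur at site 1 (P/C), site 3 (A/Y), site 13 (M/G), site 17 (M/I), site 23 (G/V), site 26 (K/E), site 29 (A/H), site 33 (S/V), site 37 (N/M), site 39 (G/W).
p = 10/41 = 0.243902.
d = −ln(1 − 0.243902) = −ln(0.756098) = 0.2796.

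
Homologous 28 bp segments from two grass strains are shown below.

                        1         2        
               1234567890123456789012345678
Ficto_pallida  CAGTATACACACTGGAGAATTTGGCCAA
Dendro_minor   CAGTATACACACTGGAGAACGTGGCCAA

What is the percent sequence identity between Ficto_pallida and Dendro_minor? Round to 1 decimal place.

The sequences differ at positions 20 (T/C), 21 (T/G).
26 of the 28 sites match, so the percent identity is 26/28 × 100 = 92.9%.

92.9%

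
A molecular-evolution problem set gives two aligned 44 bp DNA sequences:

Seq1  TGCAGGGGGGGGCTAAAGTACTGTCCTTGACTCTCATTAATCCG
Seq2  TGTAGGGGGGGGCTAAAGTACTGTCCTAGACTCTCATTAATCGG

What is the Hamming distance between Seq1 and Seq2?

The sequences differ at positions 3 (C/T), 28 (T/A), 43 (C/G).
That gives 3 mismatches out of 44 aligned sites, so the Hamming distance is 3.

3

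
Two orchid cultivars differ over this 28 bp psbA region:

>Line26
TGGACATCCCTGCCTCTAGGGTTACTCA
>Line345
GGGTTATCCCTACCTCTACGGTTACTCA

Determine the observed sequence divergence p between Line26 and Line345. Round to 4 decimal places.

0.1786

Mismatches occur at site 1 (T→G), site 4 (A→T), site 5 (C→T), site 12 (G→A), site 19 (G→C).
There are 5 differences over 28 sites, so p = 5/28 = 0.1786.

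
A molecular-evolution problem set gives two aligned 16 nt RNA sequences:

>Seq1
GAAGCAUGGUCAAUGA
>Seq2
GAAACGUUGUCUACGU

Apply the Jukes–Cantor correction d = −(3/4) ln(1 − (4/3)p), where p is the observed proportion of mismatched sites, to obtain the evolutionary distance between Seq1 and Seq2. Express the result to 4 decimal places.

0.5199

Differing sites — 4:G/A; 6:A/G; 8:G/U; 12:A/U; 14:U/C; 16:A/U.
p = 6/16 = 0.375000.
d = −0.75 · ln(1 − (4/3)·0.375000) = −0.75 · ln(0.500000) = −0.75 · (-0.693147) = 0.5199.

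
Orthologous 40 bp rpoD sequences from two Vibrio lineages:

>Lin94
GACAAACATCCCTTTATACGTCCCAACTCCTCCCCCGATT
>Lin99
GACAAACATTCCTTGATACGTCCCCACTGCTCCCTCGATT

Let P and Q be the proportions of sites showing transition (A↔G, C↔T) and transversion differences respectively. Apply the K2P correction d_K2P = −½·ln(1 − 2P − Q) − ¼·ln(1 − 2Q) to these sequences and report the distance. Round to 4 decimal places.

Differing sites — 10:C/T (Ti); 15:T/G (Tv); 25:A/C (Tv); 29:C/G (Tv); 35:C/T (Ti).
Of the 5 differences, 2 transitions and 3 transversions over 40 sites: P = 2/40 = 0.050000, Q = 3/40 = 0.075000.
d = −0.5·ln(0.825000) − 0.25·ln(0.850000) = −0.5·(-0.192372) − 0.25·(-0.162519) = 0.1368.

0.1368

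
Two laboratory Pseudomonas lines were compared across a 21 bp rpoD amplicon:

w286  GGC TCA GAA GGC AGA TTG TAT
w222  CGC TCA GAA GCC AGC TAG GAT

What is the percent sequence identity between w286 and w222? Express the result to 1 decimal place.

Mismatches occur at site 1 (G/C), site 11 (G/C), site 15 (A/C), site 17 (T/A), site 19 (T/G).
16 of the 21 sites match, so the percent identity is 16/21 × 100 = 76.2%.

76.2%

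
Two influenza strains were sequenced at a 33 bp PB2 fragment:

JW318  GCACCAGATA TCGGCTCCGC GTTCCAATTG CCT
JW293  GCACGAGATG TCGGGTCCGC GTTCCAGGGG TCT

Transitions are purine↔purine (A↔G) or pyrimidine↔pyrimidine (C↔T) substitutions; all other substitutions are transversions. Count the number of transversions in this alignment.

4

The sequences differ at positions 5 (C/G, transversion), 10 (A/G, transition), 15 (C/G, transversion), 27 (A/G, transition), 28 (T/G, transversion), 29 (T/G, transversion), 31 (C/T, transition).
Of the 7 differences, 3 transitions and 4 transversions, so the answer is 4.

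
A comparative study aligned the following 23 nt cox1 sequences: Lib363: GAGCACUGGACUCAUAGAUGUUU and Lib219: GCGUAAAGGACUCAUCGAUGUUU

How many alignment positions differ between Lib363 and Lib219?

5

Differing sites — 2:A/C; 4:C/U; 6:C/A; 7:U/A; 16:A/C.
That gives 5 mismatches out of 23 aligned sites, so the Hamming distance is 5.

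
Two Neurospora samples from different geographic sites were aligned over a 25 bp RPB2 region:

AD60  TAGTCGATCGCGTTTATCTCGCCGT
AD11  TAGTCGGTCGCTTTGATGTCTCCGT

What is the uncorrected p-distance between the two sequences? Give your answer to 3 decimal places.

0.200

The sequences differ at positions 7 (A/G), 12 (G/T), 15 (T/G), 18 (C/G), 21 (G/T).
There are 5 differences over 25 sites, so p = 5/25 = 0.200.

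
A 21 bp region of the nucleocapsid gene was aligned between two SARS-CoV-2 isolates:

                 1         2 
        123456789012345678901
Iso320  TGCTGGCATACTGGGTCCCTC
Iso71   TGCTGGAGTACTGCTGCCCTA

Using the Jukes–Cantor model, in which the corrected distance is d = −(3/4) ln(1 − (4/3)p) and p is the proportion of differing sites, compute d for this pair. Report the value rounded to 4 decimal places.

0.3597

Mismatches occur at site 7 (C↔A), site 8 (A↔G), site 14 (G↔C), site 15 (G↔T), site 16 (T↔G), site 21 (C↔A).
p = 6/21 = 0.285714.
d = −0.75 · ln(1 − (4/3)·0.285714) = −0.75 · ln(0.619048) = −0.75 · (-0.479572) = 0.3597.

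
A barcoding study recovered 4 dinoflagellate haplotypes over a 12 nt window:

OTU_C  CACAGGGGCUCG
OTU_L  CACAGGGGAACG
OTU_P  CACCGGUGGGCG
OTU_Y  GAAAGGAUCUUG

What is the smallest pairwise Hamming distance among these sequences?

2

Pairwise Hamming distances:
  OTU_C vs OTU_L: 2
  OTU_C vs OTU_P: 4
  OTU_C vs OTU_Y: 5
  OTU_L vs OTU_P: 4
  OTU_L vs OTU_Y: 7
  OTU_P vs OTU_Y: 8
The smallest is 2, between OTU_C and OTU_L.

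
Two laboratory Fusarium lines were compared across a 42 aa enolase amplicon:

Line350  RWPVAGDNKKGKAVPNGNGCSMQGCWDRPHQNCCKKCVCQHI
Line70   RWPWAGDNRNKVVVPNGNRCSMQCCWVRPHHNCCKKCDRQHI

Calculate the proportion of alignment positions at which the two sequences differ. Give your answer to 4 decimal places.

0.2857

Mismatches occur at site 4 (V→W), site 9 (K→R), site 10 (K→N), site 11 (G→K), site 12 (K→V), site 13 (A→V), site 19 (G→R), site 24 (G→C), site 27 (D→V), site 31 (Q→H), site 38 (V→D), site 39 (C→R).
There are 12 differences over 42 sites, so p = 12/42 = 0.2857.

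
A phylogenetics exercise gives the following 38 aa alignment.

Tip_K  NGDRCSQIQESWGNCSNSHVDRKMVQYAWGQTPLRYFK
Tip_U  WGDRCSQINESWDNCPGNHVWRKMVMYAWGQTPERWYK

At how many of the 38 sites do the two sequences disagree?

The sequences differ at positions 1 (N/W), 9 (Q/N), 13 (G/D), 16 (S/P), 17 (N/G), 18 (S/N), 21 (D/W), 26 (Q/M), 34 (L/E), 36 (Y/W), 37 (F/Y).
That gives 11 mismatches out of 38 aligned sites, so the Hamming distance is 11.

11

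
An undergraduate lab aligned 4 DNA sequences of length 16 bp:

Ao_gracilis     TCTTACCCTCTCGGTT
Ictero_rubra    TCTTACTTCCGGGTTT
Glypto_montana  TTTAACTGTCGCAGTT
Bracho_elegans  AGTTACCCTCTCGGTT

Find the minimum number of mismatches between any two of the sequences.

Pairwise Hamming distances:
  Ao_gracilis vs Ictero_rubra: 6
  Ao_gracilis vs Glypto_montana: 6
  Ao_gracilis vs Bracho_elegans: 2
  Ictero_rubra vs Glypto_montana: 7
  Ictero_rubra vs Bracho_elegans: 8
  Glypto_montana vs Bracho_elegans: 7
The smallest is 2, between Ao_gracilis and Bracho_elegans.

2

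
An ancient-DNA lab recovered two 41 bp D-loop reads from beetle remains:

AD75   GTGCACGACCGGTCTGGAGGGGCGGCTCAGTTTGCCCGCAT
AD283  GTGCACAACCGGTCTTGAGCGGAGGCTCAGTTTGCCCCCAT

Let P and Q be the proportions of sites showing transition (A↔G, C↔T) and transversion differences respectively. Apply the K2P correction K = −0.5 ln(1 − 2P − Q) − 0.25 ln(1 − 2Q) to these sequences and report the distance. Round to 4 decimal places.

Differing sites — 7:G/A (Ti); 16:G/T (Tv); 20:G/C (Tv); 23:C/A (Tv); 38:G/C (Tv).
Of the 5 differences, 1 transition and 4 transversions over 41 sites: P = 1/41 = 0.024390, Q = 4/41 = 0.097561.
d = −0.5·ln(0.853659) − 0.25·ln(0.804878) = −0.5·(-0.158223) − 0.25·(-0.217065) = 0.1334.

0.1334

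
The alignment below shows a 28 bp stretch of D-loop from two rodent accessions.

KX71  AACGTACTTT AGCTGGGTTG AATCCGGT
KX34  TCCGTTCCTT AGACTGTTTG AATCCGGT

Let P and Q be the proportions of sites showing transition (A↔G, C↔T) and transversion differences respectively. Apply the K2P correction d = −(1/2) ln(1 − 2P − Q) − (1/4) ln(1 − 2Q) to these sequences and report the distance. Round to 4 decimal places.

Mismatches occur at site 1 (A/T, transversion), site 2 (A/C, transversion), site 6 (A/T, transversion), site 8 (T/C, transition), site 13 (C/A, transversion), site 14 (T/C, transition), site 15 (G/T, transversion), site 17 (G/T, transversion).
Of the 8 differences, 2 transitions and 6 transversions over 28 sites: P = 2/28 = 0.071429, Q = 6/28 = 0.214286.
d = −0.5·ln(0.642856) − 0.25·ln(0.571428) = −0.5·(-0.441835) − 0.25·(-0.559617) = 0.3608.

0.3608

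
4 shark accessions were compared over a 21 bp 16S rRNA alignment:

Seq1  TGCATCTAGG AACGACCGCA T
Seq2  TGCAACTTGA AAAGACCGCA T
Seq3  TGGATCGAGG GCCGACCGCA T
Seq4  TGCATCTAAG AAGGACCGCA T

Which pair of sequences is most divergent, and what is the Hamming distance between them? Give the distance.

Pairwise Hamming distances:
  Seq1 vs Seq2: 4
  Seq1 vs Seq3: 4
  Seq1 vs Seq4: 2
  Seq2 vs Seq3: 8
  Seq2 vs Seq4: 5
  Seq3 vs Seq4: 6
The largest is 8, between Seq2 and Seq3.

8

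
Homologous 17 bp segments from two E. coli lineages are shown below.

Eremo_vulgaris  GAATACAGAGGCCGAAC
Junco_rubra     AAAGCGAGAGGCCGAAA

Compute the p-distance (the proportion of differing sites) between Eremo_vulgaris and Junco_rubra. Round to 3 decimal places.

Differing sites — 1:G/A; 4:T/G; 5:A/C; 6:C/G; 17:C/A.
There are 5 differences over 17 sites, so p = 5/17 = 0.294.

0.294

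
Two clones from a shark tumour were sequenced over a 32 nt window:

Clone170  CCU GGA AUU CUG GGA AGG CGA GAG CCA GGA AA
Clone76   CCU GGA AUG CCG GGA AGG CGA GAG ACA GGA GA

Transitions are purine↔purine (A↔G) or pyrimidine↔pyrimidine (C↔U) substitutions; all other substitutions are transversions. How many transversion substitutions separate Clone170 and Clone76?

Mismatches occur at site 9 (U/G, transversion), site 11 (U/C, transition), site 25 (C/A, transversion), site 31 (A/G, transition).
Of the 4 differences, 2 transitions and 2 transversions, so the answer is 2.

2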